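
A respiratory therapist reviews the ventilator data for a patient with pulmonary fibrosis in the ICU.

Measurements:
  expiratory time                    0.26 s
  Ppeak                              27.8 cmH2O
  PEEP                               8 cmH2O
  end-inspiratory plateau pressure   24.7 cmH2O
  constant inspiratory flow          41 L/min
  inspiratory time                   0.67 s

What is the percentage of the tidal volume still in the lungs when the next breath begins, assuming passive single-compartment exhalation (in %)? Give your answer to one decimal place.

12.4

Flow: 41 L/min ÷ 60 = 0.6833 L/s.
Vt = flow × Ti = 0.6833 L/s × 0.67 s × 1000 mL/L = 457.81 mL.
R = (PIP − Pplat)/V̇ = (27.8 − 24.7) / 0.6833 = 3.1/0.6833 = 4.537 cmH2O·s/L.
C = Vt/(Pplat − PEEP) = 457.81 / (24.7 − 8) = 457.81/16.7 = 27.414 mL/cmH2O.
τ = R × C = 4.537 × 0.02741 L/cmH2O = 0.1244 s.
Fraction remaining at end-expiration = e^(−Te/τ) = e^(−0.26/0.1244) = 0.1237 → 12.37%.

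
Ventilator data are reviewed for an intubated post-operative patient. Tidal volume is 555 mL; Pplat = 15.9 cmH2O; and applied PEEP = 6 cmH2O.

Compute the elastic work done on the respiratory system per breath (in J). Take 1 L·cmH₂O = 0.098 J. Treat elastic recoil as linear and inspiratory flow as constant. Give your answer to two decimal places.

Elastic work ≈ ½ × (Pplat − PEEP) × Vt = 0.5 × (15.9 − 6) × 0.555 L = 0.5 × 9.9 × 0.555 = 2.747 L·cmH2O.
× 0.098 J/(L·cmH2O) → 0.2692 J.

0.27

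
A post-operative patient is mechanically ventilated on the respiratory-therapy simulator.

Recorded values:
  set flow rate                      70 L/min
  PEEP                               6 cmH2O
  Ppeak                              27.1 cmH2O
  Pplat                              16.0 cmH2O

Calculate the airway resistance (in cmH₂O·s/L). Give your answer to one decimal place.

9.5

Flow: 70 L/min ÷ 60 = 1.1667 L/s.
Raw = (PIP − Pplat) / flow = (27.1 − 16.0) / 1.1667 = 11.1 / 1.1667 = 9.514 cmH2O·s/L.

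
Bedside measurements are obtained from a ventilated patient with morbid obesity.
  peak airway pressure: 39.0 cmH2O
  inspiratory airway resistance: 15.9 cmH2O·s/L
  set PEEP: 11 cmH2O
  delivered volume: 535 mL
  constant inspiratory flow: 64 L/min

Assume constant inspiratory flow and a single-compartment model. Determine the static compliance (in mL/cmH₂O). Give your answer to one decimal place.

Flow: 64 L/min ÷ 60 = 1.0667 L/s.
Equation of motion (constant flow): PIP = Vt/C + R·V̇ + PEEP.
Vt/C = PIP − R·V̇ − PEEP = 39.0 − 15.9×1.0667 − 11 = 39.0 − 16.961 − 11 = 11.039 cmH2O.
C = Vt / 11.039 = 535 / 11.039 = 48.465 mL/cmH2O.

48.5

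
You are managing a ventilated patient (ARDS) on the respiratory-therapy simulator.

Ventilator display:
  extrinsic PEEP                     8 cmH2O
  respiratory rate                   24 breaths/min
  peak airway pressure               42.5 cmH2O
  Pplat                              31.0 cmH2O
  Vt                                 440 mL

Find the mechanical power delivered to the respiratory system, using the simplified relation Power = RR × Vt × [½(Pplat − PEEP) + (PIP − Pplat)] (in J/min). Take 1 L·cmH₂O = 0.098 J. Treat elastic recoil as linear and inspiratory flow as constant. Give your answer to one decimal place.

Per-breath work = Vt × [½(Pplat−PEEP) + (PIP−Pplat)] = 0.440 × [0.5×23.0 + 11.5] = 0.440 × 23.0 = 10.12 L·cmH2O.
Power = 24 × 10.12 = 242.88 L·cmH2O/min.
× 0.098 J/(L·cmH2O) → 23.802 J/min.

23.8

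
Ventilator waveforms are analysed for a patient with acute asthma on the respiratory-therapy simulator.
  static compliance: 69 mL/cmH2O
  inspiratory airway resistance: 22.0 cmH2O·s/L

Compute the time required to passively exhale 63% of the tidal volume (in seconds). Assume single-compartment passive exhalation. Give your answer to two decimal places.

1.51

τ = R × C = 22.0 × 69 mL/cmH2O = 22.0 × 0.069 L/cmH2O = 1.518 s.
Exhaled fraction f = 1 − e^(−t/τ) → t = −τ·ln(1 − f) = −1.518·ln(0.37) = 1.509 s.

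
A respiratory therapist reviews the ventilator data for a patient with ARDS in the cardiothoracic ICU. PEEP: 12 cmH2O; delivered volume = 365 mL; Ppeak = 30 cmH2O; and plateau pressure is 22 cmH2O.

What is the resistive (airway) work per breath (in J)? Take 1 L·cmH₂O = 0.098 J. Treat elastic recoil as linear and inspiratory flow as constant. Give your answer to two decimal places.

With constant inspiratory flow the resistive pressure is constant at PIP − Pplat = 30 − 22 = 8.0 cmH2O, so resistive work = 8.0 × 0.365 = 2.92 L·cmH2O.
× 0.098 J/(L·cmH2O) → 0.2862 J.

0.29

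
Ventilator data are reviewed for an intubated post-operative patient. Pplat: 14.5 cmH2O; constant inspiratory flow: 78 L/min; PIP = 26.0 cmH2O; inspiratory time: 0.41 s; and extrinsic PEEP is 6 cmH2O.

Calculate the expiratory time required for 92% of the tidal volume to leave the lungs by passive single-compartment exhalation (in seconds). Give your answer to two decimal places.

1.40

Flow: 78 L/min ÷ 60 = 1.3 L/s.
Vt = flow × Ti = 1.3 L/s × 0.41 s × 1000 mL/L = 533.0 mL.
R = (PIP − Pplat)/V̇ = (26.0 − 14.5) / 1.3 = 11.5/1.3 = 8.846 cmH2O·s/L.
C = Vt/(Pplat − PEEP) = 533.0 / (14.5 − 6) = 533.0/8.5 = 62.706 mL/cmH2O.
τ = R × C = 8.846 × 0.06271 L/cmH2O = 0.5547 s.
t = −τ·ln(1 − 0.92) = −0.5547·ln(0.08) = 1.401 s.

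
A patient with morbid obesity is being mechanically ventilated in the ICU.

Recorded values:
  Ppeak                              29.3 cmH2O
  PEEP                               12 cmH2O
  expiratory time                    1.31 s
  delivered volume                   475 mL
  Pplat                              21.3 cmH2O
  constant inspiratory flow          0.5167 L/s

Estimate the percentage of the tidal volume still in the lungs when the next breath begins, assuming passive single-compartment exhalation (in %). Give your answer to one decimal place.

19.1

R = (PIP − Pplat)/V̇ = (29.3 − 21.3) / 0.5167 = 8.0/0.5167 = 15.483 cmH2O·s/L.
C = Vt/(Pplat − PEEP) = 475.0 / (21.3 − 12) = 475.0/9.3 = 51.075 mL/cmH2O.
τ = R × C = 15.483 × 0.05108 L/cmH2O = 0.7909 s.
Fraction remaining at end-expiration = e^(−Te/τ) = e^(−1.31/0.7909) = 0.1908 → 19.08%.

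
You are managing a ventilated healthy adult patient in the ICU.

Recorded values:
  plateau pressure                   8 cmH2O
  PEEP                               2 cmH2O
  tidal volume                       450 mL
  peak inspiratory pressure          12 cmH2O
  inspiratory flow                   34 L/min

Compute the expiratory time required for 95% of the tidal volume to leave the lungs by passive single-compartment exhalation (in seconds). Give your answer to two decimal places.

1.59

Flow: 34 L/min ÷ 60 = 0.5667 L/s.
R = (PIP − Pplat)/V̇ = (12 − 8) / 0.5667 = 4.0/0.5667 = 7.058 cmH2O·s/L.
C = Vt/(Pplat − PEEP) = 450.0 / (8 − 2) = 450.0/6.0 = 75.0 mL/cmH2O.
τ = R × C = 7.058 × 0.075 L/cmH2O = 0.5294 s.
t = −τ·ln(1 − 0.95) = −0.5294·ln(0.05) = 1.586 s.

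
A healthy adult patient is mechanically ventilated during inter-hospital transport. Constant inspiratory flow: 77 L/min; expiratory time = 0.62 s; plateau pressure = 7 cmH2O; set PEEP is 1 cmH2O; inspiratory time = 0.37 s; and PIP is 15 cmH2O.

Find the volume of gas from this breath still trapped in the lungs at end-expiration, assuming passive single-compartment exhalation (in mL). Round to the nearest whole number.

135

Flow: 77 L/min ÷ 60 = 1.2833 L/s.
Vt = flow × Ti = 1.2833 L/s × 0.37 s × 1000 mL/L = 474.82 mL.
R = (PIP − Pplat)/V̇ = (15 − 7) / 1.2833 = 8.0/1.2833 = 6.234 cmH2O·s/L.
C = Vt/(Pplat − PEEP) = 474.82 / (7 − 1) = 474.82/6.0 = 79.137 mL/cmH2O.
τ = R × C = 6.234 × 0.07914 L/cmH2O = 0.4934 s.
Fraction remaining = e^(−Te/τ) = e^(−0.62/0.4934) = 0.2846.
Trapped volume = 474.82 × 0.2846 = 135.13 mL.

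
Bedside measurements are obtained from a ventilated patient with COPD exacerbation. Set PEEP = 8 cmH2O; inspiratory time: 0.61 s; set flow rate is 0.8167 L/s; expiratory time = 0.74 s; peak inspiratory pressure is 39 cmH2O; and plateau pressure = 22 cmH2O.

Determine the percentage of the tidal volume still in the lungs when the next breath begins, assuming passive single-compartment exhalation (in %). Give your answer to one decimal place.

Vt = flow × Ti = 0.8167 L/s × 0.61 s × 1000 mL/L = 498.19 mL.
R = (PIP − Pplat)/V̇ = (39 − 22) / 0.8167 = 17.0/0.8167 = 20.815 cmH2O·s/L.
C = Vt/(Pplat − PEEP) = 498.19 / (22 − 8) = 498.19/14.0 = 35.585 mL/cmH2O.
τ = R × C = 20.815 × 0.03559 L/cmH2O = 0.7408 s.
Fraction remaining at end-expiration = e^(−Te/τ) = e^(−0.74/0.7408) = 0.3683 → 36.83%.

36.8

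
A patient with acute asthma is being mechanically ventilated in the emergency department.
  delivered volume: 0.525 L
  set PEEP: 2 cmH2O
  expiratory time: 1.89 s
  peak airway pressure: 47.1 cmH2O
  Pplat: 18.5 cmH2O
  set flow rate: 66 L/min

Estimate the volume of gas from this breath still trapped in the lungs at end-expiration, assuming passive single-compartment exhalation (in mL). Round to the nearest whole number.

Flow: 66 L/min ÷ 60 = 1.1 L/s.
R = (PIP − Pplat)/V̇ = (47.1 − 18.5) / 1.1 = 28.6/1.1 = 26.0 cmH2O·s/L.
C = Vt/(Pplat − PEEP) = 525.0 / (18.5 − 2) = 525.0/16.5 = 31.818 mL/cmH2O.
τ = R × C = 26.0 × 0.03182 L/cmH2O = 0.8273 s.
Fraction remaining = e^(−Te/τ) = e^(−1.89/0.8273) = 0.1018.
Trapped volume = 525.0 × 0.1018 = 53.445 mL.

53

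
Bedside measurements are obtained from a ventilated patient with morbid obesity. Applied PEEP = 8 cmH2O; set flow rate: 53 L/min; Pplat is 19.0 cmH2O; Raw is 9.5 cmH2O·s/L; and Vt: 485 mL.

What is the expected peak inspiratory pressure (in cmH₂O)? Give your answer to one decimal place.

Flow: 53 L/min ÷ 60 = 0.8833 L/s.
PIP = Pplat + Raw × flow = 19.0 + 9.5 × 0.8833 = 19.0 + 8.391 = 27.391 cmH2O.

27.4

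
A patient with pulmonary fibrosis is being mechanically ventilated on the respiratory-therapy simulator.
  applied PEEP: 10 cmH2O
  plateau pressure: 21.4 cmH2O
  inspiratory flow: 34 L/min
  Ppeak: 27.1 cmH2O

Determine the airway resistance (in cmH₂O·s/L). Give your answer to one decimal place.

Flow: 34 L/min ÷ 60 = 0.5667 L/s.
Raw = (PIP − Pplat) / flow = (27.1 − 21.4) / 0.5667 = 5.7 / 0.5667 = 10.058 cmH2O·s/L.

10.1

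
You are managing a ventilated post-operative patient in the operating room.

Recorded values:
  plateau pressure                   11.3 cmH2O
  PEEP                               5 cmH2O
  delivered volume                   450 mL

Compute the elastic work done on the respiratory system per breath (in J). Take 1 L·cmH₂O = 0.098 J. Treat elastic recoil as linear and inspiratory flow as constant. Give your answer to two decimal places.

Elastic work ≈ ½ × (Pplat − PEEP) × Vt = 0.5 × (11.3 − 5) × 0.450 L = 0.5 × 6.3 × 0.450 = 1.418 L·cmH2O.
× 0.098 J/(L·cmH2O) → 0.139 J.

0.14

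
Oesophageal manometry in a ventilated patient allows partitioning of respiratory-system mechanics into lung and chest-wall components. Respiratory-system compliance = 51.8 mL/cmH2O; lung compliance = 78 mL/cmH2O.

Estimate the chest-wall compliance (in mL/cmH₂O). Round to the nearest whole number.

1/Ccw = 1/Crs − 1/CL.
1/Ccw = 1/51.8 − 1/78 = 0.006485.
Ccw = 154.2 mL/cmH2O.

154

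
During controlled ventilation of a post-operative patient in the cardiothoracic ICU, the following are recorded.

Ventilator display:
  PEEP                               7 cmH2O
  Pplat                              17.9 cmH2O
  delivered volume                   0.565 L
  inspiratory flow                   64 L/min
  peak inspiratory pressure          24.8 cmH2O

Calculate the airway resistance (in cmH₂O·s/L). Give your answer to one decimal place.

6.5

Flow: 64 L/min ÷ 60 = 1.0667 L/s.
Raw = (PIP − Pplat) / flow = (24.8 − 17.9) / 1.0667 = 6.9 / 1.0667 = 6.469 cmH2O·s/L.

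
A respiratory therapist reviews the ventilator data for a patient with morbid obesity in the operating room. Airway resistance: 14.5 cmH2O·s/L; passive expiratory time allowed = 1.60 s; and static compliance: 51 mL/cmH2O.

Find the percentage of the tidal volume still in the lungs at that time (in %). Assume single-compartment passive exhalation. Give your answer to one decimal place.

τ = R × C = 14.5 × 51 mL/cmH2O = 14.5 × 0.051 L/cmH2O = 0.7395 s.
Passive exhalation: V(t)/V₀ = e^(−t/τ) = e^(−1.60/0.7395) = 0.1149.
Fraction remaining = 0.1149 → 11.49%.

11.5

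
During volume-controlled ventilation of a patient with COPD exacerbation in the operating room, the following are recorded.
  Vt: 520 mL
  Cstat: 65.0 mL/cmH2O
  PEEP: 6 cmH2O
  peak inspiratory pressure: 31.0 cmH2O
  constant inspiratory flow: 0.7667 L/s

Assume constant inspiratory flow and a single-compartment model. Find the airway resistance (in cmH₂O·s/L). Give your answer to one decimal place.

22.2

Equation of motion (constant flow): PIP = Vt/C + R·V̇ + PEEP.
R·V̇ = PIP − Vt/C − PEEP = 31.0 − 520/65.0 − 6 = 31.0 − 8.0 − 6 = 17.0 cmH2O.
R = 17.0 / 0.7667 = 22.173 cmH2O·s/L.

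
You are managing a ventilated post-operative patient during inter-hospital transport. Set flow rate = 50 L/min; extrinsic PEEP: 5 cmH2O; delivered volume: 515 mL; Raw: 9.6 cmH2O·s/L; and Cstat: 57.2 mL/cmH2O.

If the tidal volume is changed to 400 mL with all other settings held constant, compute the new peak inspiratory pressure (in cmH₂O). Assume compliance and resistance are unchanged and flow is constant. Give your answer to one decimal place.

20.0

Flow: 50 L/min ÷ 60 = 0.8333 L/s.
PIP = Vt/C + R·V̇ + PEEP (constant-flow equation of motion).
Only the elastic term changes: ΔPIP = ΔVt / C = (400 − 515) / 57.2 = -2.01 cmH2O.
Original PIP = 515/57.2 + 9.6×0.8333 + 5 = 22.003 cmH2O; new PIP = 22.003 + (-2.01) = 19.993 cmH2O.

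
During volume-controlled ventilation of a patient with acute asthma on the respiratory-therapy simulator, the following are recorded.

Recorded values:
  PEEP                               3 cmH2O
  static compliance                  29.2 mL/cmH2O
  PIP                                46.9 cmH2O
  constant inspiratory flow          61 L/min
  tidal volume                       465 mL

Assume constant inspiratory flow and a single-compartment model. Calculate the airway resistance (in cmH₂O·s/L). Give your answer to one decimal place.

27.5

Flow: 61 L/min ÷ 60 = 1.0167 L/s.
Equation of motion (constant flow): PIP = Vt/C + R·V̇ + PEEP.
R·V̇ = PIP − Vt/C − PEEP = 46.9 − 465/29.2 − 3 = 46.9 − 15.925 − 3 = 27.975 cmH2O.
R = 27.975 / 1.0167 = 27.515 cmH2O·s/L.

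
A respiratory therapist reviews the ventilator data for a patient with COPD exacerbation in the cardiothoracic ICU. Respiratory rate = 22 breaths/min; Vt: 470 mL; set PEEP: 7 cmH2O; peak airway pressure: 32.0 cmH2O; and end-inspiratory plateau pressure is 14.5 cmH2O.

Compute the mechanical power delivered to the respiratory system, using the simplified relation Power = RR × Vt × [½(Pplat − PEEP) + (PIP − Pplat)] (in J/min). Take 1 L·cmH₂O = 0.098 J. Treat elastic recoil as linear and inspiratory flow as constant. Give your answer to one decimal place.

21.5

Per-breath work = Vt × [½(Pplat−PEEP) + (PIP−Pplat)] = 0.470 × [0.5×7.5 + 17.5] = 0.470 × 21.25 = 9.988 L·cmH2O.
Power = 22 × 9.988 = 219.74 L·cmH2O/min.
× 0.098 J/(L·cmH2O) → 21.535 J/min.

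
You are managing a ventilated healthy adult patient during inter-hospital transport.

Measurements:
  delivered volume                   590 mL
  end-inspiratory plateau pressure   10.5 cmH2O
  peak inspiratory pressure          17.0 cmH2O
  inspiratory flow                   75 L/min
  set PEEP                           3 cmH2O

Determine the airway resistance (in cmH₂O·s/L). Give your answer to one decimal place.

5.2

Flow: 75 L/min ÷ 60 = 1.25 L/s.
Raw = (PIP − Pplat) / flow = (17.0 − 10.5) / 1.25 = 6.5 / 1.25 = 5.2 cmH2O·s/L.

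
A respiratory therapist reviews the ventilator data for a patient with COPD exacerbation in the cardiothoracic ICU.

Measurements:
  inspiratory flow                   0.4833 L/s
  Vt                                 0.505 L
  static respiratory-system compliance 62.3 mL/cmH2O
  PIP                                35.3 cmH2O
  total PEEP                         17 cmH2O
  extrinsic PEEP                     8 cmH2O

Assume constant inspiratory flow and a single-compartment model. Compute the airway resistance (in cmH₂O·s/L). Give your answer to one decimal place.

21.1

Total PEEP = 17 cmH2O (set 8 + intrinsic 9); this is the baseline alveolar pressure.
Equation of motion (constant flow): PIP = Vt/C + R·V̇ + PEEP.
R·V̇ = PIP − Vt/C − PEEP = 35.3 − 505/62.3 − 17 = 35.3 − 8.106 − 17 = 10.194 cmH2O.
R = 10.194 / 0.4833 = 21.092 cmH2O·s/L.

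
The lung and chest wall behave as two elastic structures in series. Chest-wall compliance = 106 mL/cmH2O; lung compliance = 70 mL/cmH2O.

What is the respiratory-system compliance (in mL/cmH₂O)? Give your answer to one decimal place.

Lung and chest wall are elastances in series: 1/Crs = 1/CL + 1/Ccw.
1/Crs = 1/70 + 1/106 = 0.02372.
Crs = 42.159 mL/cmH2O.

42.2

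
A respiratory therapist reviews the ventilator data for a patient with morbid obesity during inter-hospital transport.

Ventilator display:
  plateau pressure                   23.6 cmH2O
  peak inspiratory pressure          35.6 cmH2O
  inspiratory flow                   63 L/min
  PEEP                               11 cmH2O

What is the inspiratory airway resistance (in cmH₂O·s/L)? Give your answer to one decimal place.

Flow: 63 L/min ÷ 60 = 1.05 L/s.
Raw = (PIP − Pplat) / flow = (35.6 − 23.6) / 1.05 = 12.0 / 1.05 = 11.429 cmH2O·s/L.

11.4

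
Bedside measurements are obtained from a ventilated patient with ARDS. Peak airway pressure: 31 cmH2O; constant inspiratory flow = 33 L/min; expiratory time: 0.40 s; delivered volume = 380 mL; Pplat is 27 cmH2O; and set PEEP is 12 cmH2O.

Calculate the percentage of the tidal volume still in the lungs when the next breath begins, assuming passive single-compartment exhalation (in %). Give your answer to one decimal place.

Flow: 33 L/min ÷ 60 = 0.55 L/s.
R = (PIP − Pplat)/V̇ = (31 − 27) / 0.55 = 4.0/0.55 = 7.273 cmH2O·s/L.
C = Vt/(Pplat − PEEP) = 380.0 / (27 − 12) = 380.0/15.0 = 25.333 mL/cmH2O.
τ = R × C = 7.273 × 0.02533 L/cmH2O = 0.1842 s.
Fraction remaining at end-expiration = e^(−Te/τ) = e^(−0.40/0.1842) = 0.114 → 11.4%.

11.4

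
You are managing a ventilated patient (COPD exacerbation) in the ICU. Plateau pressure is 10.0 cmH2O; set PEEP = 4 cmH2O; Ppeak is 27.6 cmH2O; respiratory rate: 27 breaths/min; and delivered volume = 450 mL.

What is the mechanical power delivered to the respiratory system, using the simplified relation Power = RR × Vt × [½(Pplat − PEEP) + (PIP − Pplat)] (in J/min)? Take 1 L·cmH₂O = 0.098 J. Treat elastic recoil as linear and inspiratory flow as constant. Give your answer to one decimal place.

24.5

Per-breath work = Vt × [½(Pplat−PEEP) + (PIP−Pplat)] = 0.450 × [0.5×6.0 + 17.6] = 0.450 × 20.6 = 9.27 L·cmH2O.
Power = 27 × 9.27 = 250.29 L·cmH2O/min.
× 0.098 J/(L·cmH2O) → 24.528 J/min.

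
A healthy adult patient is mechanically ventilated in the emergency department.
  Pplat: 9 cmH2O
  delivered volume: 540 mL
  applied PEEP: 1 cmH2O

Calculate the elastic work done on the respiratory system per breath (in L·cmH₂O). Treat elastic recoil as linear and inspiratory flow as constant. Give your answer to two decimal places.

Elastic work ≈ ½ × (Pplat − PEEP) × Vt = 0.5 × (9 − 1) × 0.540 L = 0.5 × 8.0 × 0.540 = 2.16 L·cmH2O.

2.16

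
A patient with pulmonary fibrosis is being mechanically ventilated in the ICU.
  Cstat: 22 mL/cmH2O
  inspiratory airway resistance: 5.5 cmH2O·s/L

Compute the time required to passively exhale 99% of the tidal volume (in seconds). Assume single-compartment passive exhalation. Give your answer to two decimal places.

τ = R × C = 5.5 × 22 mL/cmH2O = 5.5 × 0.022 L/cmH2O = 0.121 s.
Exhaled fraction f = 1 − e^(−t/τ) → t = −τ·ln(1 − f) = −0.121·ln(0.01) = 0.5572 s.

0.56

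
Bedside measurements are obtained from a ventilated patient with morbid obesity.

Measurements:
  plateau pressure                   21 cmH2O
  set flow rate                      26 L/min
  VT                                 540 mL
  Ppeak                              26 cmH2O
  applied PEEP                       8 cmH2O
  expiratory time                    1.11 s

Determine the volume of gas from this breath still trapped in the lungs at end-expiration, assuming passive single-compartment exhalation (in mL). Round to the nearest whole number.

53

Flow: 26 L/min ÷ 60 = 0.4333 L/s.
R = (PIP − Pplat)/V̇ = (26 − 21) / 0.4333 = 5.0/0.4333 = 11.539 cmH2O·s/L.
C = Vt/(Pplat − PEEP) = 540.0 / (21 − 8) = 540.0/13.0 = 41.538 mL/cmH2O.
τ = R × C = 11.539 × 0.04154 L/cmH2O = 0.4793 s.
Fraction remaining = e^(−Te/τ) = e^(−1.11/0.4793) = 0.09868.
Trapped volume = 540.0 × 0.09868 = 53.287 mL.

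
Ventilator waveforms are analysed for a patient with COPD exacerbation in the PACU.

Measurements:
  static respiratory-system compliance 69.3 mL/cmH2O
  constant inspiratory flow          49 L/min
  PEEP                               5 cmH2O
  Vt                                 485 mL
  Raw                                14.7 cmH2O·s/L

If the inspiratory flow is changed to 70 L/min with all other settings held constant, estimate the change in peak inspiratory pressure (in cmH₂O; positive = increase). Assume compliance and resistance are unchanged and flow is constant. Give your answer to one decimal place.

Flow: 49 L/min ÷ 60 = 0.8167 L/s.
New flow: 70 L/min ÷ 60 = 1.1667 L/s.
PIP = Vt/C + R·V̇ + PEEP (constant-flow equation of motion).
Only the resistive term changes: ΔPIP = R × ΔV̇ = 14.7 × (1.1667 − 0.8167) = 14.7 × 0.35 = 5.145 cmH2O.

5.1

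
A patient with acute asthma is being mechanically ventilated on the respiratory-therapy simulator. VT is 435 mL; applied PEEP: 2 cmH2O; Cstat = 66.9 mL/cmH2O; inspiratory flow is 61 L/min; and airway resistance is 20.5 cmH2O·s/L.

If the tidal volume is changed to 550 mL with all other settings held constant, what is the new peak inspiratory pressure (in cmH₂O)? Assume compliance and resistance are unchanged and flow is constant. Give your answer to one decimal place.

Flow: 61 L/min ÷ 60 = 1.0167 L/s.
PIP = Vt/C + R·V̇ + PEEP (constant-flow equation of motion).
Only the elastic term changes: ΔPIP = ΔVt / C = (550 − 435) / 66.9 = 1.719 cmH2O.
Original PIP = 435/66.9 + 20.5×1.0167 + 2 = 29.345 cmH2O; new PIP = 29.345 + (1.719) = 31.064 cmH2O.

31.1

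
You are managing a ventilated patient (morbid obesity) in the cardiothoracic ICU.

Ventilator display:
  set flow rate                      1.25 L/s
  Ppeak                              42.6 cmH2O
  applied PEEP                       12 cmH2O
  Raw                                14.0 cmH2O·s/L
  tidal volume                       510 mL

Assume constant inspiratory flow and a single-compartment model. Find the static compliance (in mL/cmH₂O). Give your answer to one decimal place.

38.9

Equation of motion (constant flow): PIP = Vt/C + R·V̇ + PEEP.
Vt/C = PIP − R·V̇ − PEEP = 42.6 − 14.0×1.25 − 12 = 42.6 − 17.5 − 12 = 13.1 cmH2O.
C = Vt / 13.1 = 510 / 13.1 = 38.931 mL/cmH2O.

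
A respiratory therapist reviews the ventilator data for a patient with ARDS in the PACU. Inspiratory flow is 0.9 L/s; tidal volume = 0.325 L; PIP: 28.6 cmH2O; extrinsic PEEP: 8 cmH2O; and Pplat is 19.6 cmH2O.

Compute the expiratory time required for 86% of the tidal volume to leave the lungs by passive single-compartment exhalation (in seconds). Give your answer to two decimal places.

0.55

R = (PIP − Pplat)/V̇ = (28.6 − 19.6) / 0.9 = 9.0/0.9 = 10.0 cmH2O·s/L.
C = Vt/(Pplat − PEEP) = 325.0 / (19.6 − 8) = 325.0/11.6 = 28.017 mL/cmH2O.
τ = R × C = 10.0 × 0.02802 L/cmH2O = 0.2802 s.
t = −τ·ln(1 − 0.86) = −0.2802·ln(0.14) = 0.5509 s.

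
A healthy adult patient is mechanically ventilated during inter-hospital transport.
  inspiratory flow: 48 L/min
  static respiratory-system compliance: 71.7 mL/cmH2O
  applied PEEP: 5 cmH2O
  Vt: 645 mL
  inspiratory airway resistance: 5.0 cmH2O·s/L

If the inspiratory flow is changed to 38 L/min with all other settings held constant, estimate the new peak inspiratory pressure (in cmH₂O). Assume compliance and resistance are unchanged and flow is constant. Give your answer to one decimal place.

17.2

Flow: 48 L/min ÷ 60 = 0.8 L/s.
New flow: 38 L/min ÷ 60 = 0.6333 L/s.
PIP = Vt/C + R·V̇ + PEEP (constant-flow equation of motion).
Only the resistive term changes: ΔPIP = R × ΔV̇ = 5.0 × (0.6333 − 0.8) = 5.0 × -0.1667 = -0.8335 cmH2O.
Original PIP = 645/71.7 + 5.0×0.8 + 5 = 17.996 cmH2O; new PIP = 17.996 + (-0.8335) = 17.163 cmH2O.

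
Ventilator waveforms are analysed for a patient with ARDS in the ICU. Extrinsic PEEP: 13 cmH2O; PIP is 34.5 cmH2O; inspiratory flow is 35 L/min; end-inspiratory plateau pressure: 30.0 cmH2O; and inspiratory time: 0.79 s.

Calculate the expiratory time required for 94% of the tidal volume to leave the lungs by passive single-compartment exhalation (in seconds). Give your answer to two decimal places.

0.59

Flow: 35 L/min ÷ 60 = 0.5833 L/s.
Vt = flow × Ti = 0.5833 L/s × 0.79 s × 1000 mL/L = 460.81 mL.
R = (PIP − Pplat)/V̇ = (34.5 − 30.0) / 0.5833 = 4.5/0.5833 = 7.715 cmH2O·s/L.
C = Vt/(Pplat − PEEP) = 460.81 / (30.0 − 13) = 460.81/17.0 = 27.106 mL/cmH2O.
τ = R × C = 7.715 × 0.02711 L/cmH2O = 0.2092 s.
t = −τ·ln(1 − 0.94) = −0.2092·ln(0.06) = 0.5886 s.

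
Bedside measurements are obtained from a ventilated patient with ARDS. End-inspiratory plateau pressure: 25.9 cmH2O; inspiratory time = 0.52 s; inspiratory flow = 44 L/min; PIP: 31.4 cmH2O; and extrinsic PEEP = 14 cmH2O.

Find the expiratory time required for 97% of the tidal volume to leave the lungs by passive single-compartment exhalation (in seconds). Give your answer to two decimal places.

0.84

Flow: 44 L/min ÷ 60 = 0.7333 L/s.
Vt = flow × Ti = 0.7333 L/s × 0.52 s × 1000 mL/L = 381.32 mL.
R = (PIP − Pplat)/V̇ = (31.4 − 25.9) / 0.7333 = 5.5/0.7333 = 7.5 cmH2O·s/L.
C = Vt/(Pplat − PEEP) = 381.32 / (25.9 − 14) = 381.32/11.9 = 32.044 mL/cmH2O.
τ = R × C = 7.5 × 0.03204 L/cmH2O = 0.2403 s.
t = −τ·ln(1 − 0.97) = −0.2403·ln(0.03) = 0.8426 s.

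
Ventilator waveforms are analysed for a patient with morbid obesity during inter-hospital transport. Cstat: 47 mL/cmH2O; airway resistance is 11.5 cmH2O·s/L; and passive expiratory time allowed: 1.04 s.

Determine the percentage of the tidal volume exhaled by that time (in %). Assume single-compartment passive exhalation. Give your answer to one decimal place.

85.4

τ = R × C = 11.5 × 47 mL/cmH2O = 11.5 × 0.047 L/cmH2O = 0.5405 s.
Passive exhalation: V(t)/V₀ = e^(−t/τ) = e^(−1.04/0.5405) = 0.146.
Fraction exhaled = 1 − 0.146 = 0.854 → 85.4%.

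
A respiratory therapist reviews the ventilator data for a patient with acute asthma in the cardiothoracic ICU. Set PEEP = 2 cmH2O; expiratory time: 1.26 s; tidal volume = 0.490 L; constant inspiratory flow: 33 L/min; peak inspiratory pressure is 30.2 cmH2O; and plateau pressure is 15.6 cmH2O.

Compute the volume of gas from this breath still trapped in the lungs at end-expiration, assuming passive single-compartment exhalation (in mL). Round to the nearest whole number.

Flow: 33 L/min ÷ 60 = 0.55 L/s.
R = (PIP − Pplat)/V̇ = (30.2 − 15.6) / 0.55 = 14.6/0.55 = 26.545 cmH2O·s/L.
C = Vt/(Pplat − PEEP) = 490.0 / (15.6 − 2) = 490.0/13.6 = 36.029 mL/cmH2O.
τ = R × C = 26.545 × 0.03603 L/cmH2O = 0.9564 s.
Fraction remaining = e^(−Te/τ) = e^(−1.26/0.9564) = 0.2678.
Trapped volume = 490.0 × 0.2678 = 131.22 mL.

131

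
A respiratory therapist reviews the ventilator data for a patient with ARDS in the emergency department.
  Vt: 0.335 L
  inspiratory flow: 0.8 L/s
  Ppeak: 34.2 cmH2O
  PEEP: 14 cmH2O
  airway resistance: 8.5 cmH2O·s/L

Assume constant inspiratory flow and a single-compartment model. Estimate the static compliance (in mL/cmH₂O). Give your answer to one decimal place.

Equation of motion (constant flow): PIP = Vt/C + R·V̇ + PEEP.
Vt/C = PIP − R·V̇ − PEEP = 34.2 − 8.5×0.8 − 14 = 34.2 − 6.8 − 14 = 13.4 cmH2O.
C = Vt / 13.4 = 335 / 13.4 = 25.0 mL/cmH2O.

25.0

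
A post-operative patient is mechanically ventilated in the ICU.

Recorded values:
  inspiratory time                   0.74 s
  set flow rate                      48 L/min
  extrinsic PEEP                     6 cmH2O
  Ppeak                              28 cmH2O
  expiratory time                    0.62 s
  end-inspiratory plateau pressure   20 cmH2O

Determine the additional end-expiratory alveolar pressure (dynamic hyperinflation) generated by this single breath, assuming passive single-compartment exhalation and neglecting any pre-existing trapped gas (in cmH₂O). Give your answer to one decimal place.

3.2

Flow: 48 L/min ÷ 60 = 0.8 L/s.
Vt = flow × Ti = 0.8 L/s × 0.74 s × 1000 mL/L = 592.0 mL.
R = (PIP − Pplat)/V̇ = (28 − 20) / 0.8 = 8.0/0.8 = 10.0 cmH2O·s/L.
C = Vt/(Pplat − PEEP) = 592.0 / (20 − 6) = 592.0/14.0 = 42.286 mL/cmH2O.
τ = R × C = 10.0 × 0.04229 L/cmH2O = 0.4229 s.
Fraction remaining = e^(−Te/τ) = e^(−0.62/0.4229) = 0.2308; trapped volume = 592.0 × 0.2308 = 136.63 mL.
Additional alveolar pressure from trapping ≈ V_trapped / C = 136.63 / 42.286 = 3.231 cmH2O.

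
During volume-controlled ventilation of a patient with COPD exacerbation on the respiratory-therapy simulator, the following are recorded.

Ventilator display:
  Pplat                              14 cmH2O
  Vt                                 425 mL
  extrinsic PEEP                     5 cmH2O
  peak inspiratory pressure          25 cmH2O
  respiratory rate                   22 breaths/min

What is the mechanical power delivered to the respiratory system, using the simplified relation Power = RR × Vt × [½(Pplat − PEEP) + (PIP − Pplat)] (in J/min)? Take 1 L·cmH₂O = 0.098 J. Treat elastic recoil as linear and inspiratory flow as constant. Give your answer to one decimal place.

Per-breath work = Vt × [½(Pplat−PEEP) + (PIP−Pplat)] = 0.425 × [0.5×9.0 + 11.0] = 0.425 × 15.5 = 6.588 L·cmH2O.
Power = 22 × 6.588 = 144.94 L·cmH2O/min.
× 0.098 J/(L·cmH2O) → 14.204 J/min.

14.2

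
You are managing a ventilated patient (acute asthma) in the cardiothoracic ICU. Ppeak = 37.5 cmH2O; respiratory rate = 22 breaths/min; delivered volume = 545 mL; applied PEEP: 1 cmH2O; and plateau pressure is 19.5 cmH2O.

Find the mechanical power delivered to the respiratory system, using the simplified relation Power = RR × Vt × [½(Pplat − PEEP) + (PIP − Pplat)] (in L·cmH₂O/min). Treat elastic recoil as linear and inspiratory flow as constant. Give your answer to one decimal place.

326.7

Per-breath work = Vt × [½(Pplat−PEEP) + (PIP−Pplat)] = 0.545 × [0.5×18.5 + 18.0] = 0.545 × 27.25 = 14.851 L·cmH2O.
Power = 22 × 14.851 = 326.72 L·cmH2O/min.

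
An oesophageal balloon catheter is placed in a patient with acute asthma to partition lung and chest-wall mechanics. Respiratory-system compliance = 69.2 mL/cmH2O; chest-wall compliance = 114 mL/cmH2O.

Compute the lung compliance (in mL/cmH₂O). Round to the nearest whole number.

176

1/CL = 1/Crs − 1/Ccw.
1/CL = 1/69.2 − 1/114 = 0.005679.
CL = 176.09 mL/cmH2O.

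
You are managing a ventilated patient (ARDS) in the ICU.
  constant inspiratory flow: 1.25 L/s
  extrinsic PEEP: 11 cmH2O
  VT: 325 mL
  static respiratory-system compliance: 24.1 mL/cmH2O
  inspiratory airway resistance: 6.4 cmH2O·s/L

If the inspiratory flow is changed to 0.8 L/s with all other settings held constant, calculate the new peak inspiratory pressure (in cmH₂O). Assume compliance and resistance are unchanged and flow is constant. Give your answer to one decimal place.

PIP = Vt/C + R·V̇ + PEEP (constant-flow equation of motion).
Only the resistive term changes: ΔPIP = R × ΔV̇ = 6.4 × (0.8 − 1.25) = 6.4 × -0.45 = -2.88 cmH2O.
Original PIP = 325/24.1 + 6.4×1.25 + 11 = 32.485 cmH2O; new PIP = 32.485 + (-2.88) = 29.605 cmH2O.

29.6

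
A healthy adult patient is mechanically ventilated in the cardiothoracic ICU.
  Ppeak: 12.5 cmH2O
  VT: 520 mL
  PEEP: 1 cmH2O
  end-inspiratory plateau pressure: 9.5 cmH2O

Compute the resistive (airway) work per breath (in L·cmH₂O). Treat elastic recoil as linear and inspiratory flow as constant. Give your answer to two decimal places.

1.56

With constant inspiratory flow the resistive pressure is constant at PIP − Pplat = 12.5 − 9.5 = 3.0 cmH2O, so resistive work = 3.0 × 0.520 = 1.56 L·cmH2O.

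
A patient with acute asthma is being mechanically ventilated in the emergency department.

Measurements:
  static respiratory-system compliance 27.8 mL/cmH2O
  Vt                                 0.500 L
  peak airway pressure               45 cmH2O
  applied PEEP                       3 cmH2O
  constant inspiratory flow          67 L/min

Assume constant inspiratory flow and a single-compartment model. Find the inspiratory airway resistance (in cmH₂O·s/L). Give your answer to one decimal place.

21.5

Flow: 67 L/min ÷ 60 = 1.1167 L/s.
Equation of motion (constant flow): PIP = Vt/C + R·V̇ + PEEP.
R·V̇ = PIP − Vt/C − PEEP = 45 − 500/27.8 − 3 = 45 − 17.986 − 3 = 24.014 cmH2O.
R = 24.014 / 1.1167 = 21.504 cmH2O·s/L.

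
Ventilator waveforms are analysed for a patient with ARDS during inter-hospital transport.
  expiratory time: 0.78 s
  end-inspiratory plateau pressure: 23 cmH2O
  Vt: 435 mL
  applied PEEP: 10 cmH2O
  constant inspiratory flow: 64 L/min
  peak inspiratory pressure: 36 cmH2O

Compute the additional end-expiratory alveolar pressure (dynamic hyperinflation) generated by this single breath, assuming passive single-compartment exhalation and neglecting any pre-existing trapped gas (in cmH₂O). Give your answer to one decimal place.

1.9

Flow: 64 L/min ÷ 60 = 1.0667 L/s.
R = (PIP − Pplat)/V̇ = (36 − 23) / 1.0667 = 13.0/1.0667 = 12.187 cmH2O·s/L.
C = Vt/(Pplat − PEEP) = 435.0 / (23 − 10) = 435.0/13.0 = 33.462 mL/cmH2O.
τ = R × C = 12.187 × 0.03346 L/cmH2O = 0.4078 s.
Fraction remaining = e^(−Te/τ) = e^(−0.78/0.4078) = 0.1477; trapped volume = 435.0 × 0.1477 = 64.25 mL.
Additional alveolar pressure from trapping ≈ V_trapped / C = 64.25 / 33.462 = 1.92 cmH2O.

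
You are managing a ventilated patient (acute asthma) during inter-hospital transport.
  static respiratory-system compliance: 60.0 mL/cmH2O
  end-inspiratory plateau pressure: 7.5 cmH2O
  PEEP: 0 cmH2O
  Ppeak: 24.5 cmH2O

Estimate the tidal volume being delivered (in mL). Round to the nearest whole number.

450

Vt = Cstat × (Pplat − PEEP) = 60.0 × (7.5 − 0) = 60.0 × 7.5 = 450.0 mL.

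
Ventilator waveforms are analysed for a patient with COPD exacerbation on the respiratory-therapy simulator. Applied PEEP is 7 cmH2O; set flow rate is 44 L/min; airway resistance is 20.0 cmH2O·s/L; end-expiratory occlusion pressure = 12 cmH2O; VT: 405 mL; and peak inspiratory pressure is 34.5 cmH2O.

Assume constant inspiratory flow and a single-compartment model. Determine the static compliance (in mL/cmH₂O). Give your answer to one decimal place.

51.7

Flow: 44 L/min ÷ 60 = 0.7333 L/s.
Total PEEP = 12 cmH2O (set 7 + intrinsic 5); this is the baseline alveolar pressure.
Equation of motion (constant flow): PIP = Vt/C + R·V̇ + PEEP.
Vt/C = PIP − R·V̇ − PEEP = 34.5 − 20.0×0.7333 − 12 = 34.5 − 14.666 − 12 = 7.834 cmH2O.
C = Vt / 7.834 = 405 / 7.834 = 51.698 mL/cmH2O.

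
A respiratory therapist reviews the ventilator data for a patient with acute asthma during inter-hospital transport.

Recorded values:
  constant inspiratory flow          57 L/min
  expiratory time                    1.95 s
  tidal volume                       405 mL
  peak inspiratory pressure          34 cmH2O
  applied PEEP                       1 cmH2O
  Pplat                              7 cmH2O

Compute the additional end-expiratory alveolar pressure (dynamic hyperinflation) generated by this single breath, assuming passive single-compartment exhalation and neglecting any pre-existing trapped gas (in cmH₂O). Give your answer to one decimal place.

2.2

Flow: 57 L/min ÷ 60 = 0.95 L/s.
R = (PIP − Pplat)/V̇ = (34 − 7) / 0.95 = 27.0/0.95 = 28.421 cmH2O·s/L.
C = Vt/(Pplat − PEEP) = 405.0 / (7 − 1) = 405.0/6.0 = 67.5 mL/cmH2O.
τ = R × C = 28.421 × 0.0675 L/cmH2O = 1.918 s.
Fraction remaining = e^(−Te/τ) = e^(−1.95/1.918) = 0.3618; trapped volume = 405.0 × 0.3618 = 146.53 mL.
Additional alveolar pressure from trapping ≈ V_trapped / C = 146.53 / 67.5 = 2.171 cmH2O.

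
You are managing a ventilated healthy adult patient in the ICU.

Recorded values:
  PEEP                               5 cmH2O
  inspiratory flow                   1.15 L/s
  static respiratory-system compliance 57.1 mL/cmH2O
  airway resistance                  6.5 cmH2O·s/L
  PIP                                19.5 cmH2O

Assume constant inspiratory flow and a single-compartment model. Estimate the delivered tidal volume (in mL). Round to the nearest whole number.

401

Equation of motion (constant flow): PIP = Vt/C + R·V̇ + PEEP.
Vt/C = PIP − R·V̇ − PEEP = 19.5 − 7.475 − 5 = 7.025 cmH2O.
Vt = C × 7.025 = 57.1 × 7.025 = 401.13 mL.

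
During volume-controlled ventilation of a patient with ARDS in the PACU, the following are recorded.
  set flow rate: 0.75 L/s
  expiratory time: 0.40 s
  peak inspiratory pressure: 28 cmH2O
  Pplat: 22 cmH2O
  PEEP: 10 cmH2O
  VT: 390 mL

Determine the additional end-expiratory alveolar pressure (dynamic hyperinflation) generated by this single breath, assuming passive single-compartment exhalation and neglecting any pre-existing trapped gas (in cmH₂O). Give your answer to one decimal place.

2.6

R = (PIP − Pplat)/V̇ = (28 − 22) / 0.75 = 6.0/0.75 = 8.0 cmH2O·s/L.
C = Vt/(Pplat − PEEP) = 390.0 / (22 − 10) = 390.0/12.0 = 32.5 mL/cmH2O.
τ = R × C = 8.0 × 0.0325 L/cmH2O = 0.26 s.
Fraction remaining = e^(−Te/τ) = e^(−0.40/0.26) = 0.2147; trapped volume = 390.0 × 0.2147 = 83.733 mL.
Additional alveolar pressure from trapping ≈ V_trapped / C = 83.733 / 32.5 = 2.576 cmH2O.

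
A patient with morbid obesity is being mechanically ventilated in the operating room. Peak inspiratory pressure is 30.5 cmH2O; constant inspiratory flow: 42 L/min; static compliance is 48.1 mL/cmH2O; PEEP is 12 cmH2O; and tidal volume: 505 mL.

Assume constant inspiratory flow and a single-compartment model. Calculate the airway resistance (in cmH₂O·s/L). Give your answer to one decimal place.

11.4

Flow: 42 L/min ÷ 60 = 0.7 L/s.
Equation of motion (constant flow): PIP = Vt/C + R·V̇ + PEEP.
R·V̇ = PIP − Vt/C − PEEP = 30.5 − 505/48.1 − 12 = 30.5 − 10.499 − 12 = 8.001 cmH2O.
R = 8.001 / 0.7 = 11.43 cmH2O·s/L.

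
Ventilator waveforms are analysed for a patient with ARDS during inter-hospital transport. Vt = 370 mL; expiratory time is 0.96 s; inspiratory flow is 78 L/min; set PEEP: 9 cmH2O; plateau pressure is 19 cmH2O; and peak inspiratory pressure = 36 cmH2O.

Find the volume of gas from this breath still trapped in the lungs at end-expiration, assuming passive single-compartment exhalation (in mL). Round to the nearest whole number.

51

Flow: 78 L/min ÷ 60 = 1.3 L/s.
R = (PIP − Pplat)/V̇ = (36 − 19) / 1.3 = 17.0/1.3 = 13.077 cmH2O·s/L.
C = Vt/(Pplat − PEEP) = 370.0 / (19 − 9) = 370.0/10.0 = 37.0 mL/cmH2O.
τ = R × C = 13.077 × 0.037 L/cmH2O = 0.4838 s.
Fraction remaining = e^(−Te/τ) = e^(−0.96/0.4838) = 0.1375.
Trapped volume = 370.0 × 0.1375 = 50.875 mL.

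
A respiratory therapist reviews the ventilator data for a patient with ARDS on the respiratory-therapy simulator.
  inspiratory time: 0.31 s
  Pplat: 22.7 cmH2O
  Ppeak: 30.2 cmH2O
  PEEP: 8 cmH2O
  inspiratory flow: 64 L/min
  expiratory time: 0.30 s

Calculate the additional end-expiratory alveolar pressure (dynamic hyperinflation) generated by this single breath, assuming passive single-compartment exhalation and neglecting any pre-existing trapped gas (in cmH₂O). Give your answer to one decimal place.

2.2

Flow: 64 L/min ÷ 60 = 1.0667 L/s.
Vt = flow × Ti = 1.0667 L/s × 0.31 s × 1000 mL/L = 330.68 mL.
R = (PIP − Pplat)/V̇ = (30.2 − 22.7) / 1.0667 = 7.5/1.0667 = 7.031 cmH2O·s/L.
C = Vt/(Pplat − PEEP) = 330.68 / (22.7 − 8) = 330.68/14.7 = 22.495 mL/cmH2O.
τ = R × C = 7.031 × 0.0225 L/cmH2O = 0.1582 s.
Fraction remaining = e^(−Te/τ) = e^(−0.30/0.1582) = 0.1501; trapped volume = 330.68 × 0.1501 = 49.635 mL.
Additional alveolar pressure from trapping ≈ V_trapped / C = 49.635 / 22.495 = 2.206 cmH2O.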